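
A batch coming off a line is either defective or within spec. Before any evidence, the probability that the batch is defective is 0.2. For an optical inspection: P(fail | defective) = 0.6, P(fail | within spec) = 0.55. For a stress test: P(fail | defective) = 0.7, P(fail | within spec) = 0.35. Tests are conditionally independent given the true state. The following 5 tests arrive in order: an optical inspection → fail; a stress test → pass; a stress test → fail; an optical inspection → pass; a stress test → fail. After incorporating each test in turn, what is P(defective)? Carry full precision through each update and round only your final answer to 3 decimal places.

After an optical inspection='fail': P(defective) = 0.6·0.2000 / (0.6·0.2000 + 0.55·0.8000) ≈ 0.2143
After a stress test='pass': P(defective) = 0.3·0.2143 / (0.3·0.2143 + 0.65·0.7857) ≈ 0.1118
After a stress test='fail': P(defective) = 0.7·0.1118 / (0.7·0.1118 + 0.35·0.8882) ≈ 0.2011
After an optical inspection='pass': P(defective) = 0.4·0.2011 / (0.4·0.2011 + 0.45·0.7989) ≈ 0.1829
After a stress test='fail': P(defective) = 0.7·0.1829 / (0.7·0.1829 + 0.35·0.8171) ≈ 0.3092

0.309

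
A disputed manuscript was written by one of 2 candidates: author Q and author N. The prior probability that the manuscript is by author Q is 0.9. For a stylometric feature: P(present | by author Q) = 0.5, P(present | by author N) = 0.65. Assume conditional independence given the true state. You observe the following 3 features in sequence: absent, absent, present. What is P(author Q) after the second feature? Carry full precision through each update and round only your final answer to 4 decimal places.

After 'absent': P(author Q) = 0.5·0.9000 / (0.5·0.9000 + 0.35·0.1000) ≈ 0.9278
After 'absent': P(author Q) = 0.5·0.9278 / (0.5·0.9278 + 0.35·0.0722) ≈ 0.9484

0.9484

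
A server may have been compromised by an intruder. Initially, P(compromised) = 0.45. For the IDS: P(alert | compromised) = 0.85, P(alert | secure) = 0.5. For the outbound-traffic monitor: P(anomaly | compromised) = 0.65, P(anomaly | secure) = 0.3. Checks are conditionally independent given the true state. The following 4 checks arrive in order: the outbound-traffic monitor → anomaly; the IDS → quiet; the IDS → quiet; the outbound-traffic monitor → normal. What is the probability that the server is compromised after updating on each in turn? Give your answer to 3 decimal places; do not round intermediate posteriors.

After the outbound-traffic monitor='anomaly': P(compromised) = 0.65·0.4500 / (0.65·0.4500 + 0.3·0.5500) ≈ 0.6393
After the IDS='quiet': P(compromised) = 0.15·0.6393 / (0.15·0.6393 + 0.5·0.3607) ≈ 0.3472
After the IDS='quiet': P(compromised) = 0.15·0.3472 / (0.15·0.3472 + 0.5·0.6528) ≈ 0.1376
After the outbound-traffic monitor='normal': P(compromised) = 0.35·0.1376 / (0.35·0.1376 + 0.7·0.8624) ≈ 0.0739

0.074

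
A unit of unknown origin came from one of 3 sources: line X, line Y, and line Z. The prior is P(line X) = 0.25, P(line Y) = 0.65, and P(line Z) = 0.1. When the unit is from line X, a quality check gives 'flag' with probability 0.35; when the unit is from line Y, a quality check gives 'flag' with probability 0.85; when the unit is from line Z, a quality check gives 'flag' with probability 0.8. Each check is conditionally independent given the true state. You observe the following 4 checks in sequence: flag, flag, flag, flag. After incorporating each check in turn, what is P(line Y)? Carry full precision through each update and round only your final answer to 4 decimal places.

After 'flag': normaliser = 0.35·0.2500 + 0.85·0.6500 + 0.8·0.1000; P(line X) ≈ 0.1215, P(line Y) ≈ 0.7674, P(line Z) ≈ 0.1111
After 'flag': normaliser = 0.35·0.1215 + 0.85·0.7674 + 0.8·0.1111; P(line X) ≈ 0.0543, P(line Y) ≈ 0.8323, P(line Z) ≈ 0.1134
After 'flag': normaliser = 0.35·0.0543 + 0.85·0.8323 + 0.8·0.1134; P(line X) ≈ 0.0232, P(line Y) ≈ 0.8657, P(line Z) ≈ 0.1110
After 'flag': normaliser = 0.35·0.0232 + 0.85·0.8657 + 0.8·0.1110; P(line X) ≈ 0.0098, P(line Y) ≈ 0.8836, P(line Z) ≈ 0.1067

0.8836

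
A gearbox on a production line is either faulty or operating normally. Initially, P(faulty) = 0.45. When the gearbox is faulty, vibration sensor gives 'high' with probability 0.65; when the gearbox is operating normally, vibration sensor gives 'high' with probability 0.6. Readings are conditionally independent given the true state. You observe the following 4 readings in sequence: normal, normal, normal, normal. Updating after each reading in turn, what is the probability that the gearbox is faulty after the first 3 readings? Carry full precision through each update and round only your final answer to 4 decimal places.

0.3541

Apply Bayes' rule sequentially, carrying P(faulty) forward.
After 'normal': P(faulty) = 0.35·0.4500 / (0.35·0.4500 + 0.4·0.5500) ≈ 0.4172
After 'normal': P(faulty) = 0.35·0.4172 / (0.35·0.4172 + 0.4·0.5828) ≈ 0.3852
After 'normal': P(faulty) = 0.35·0.3852 / (0.35·0.3852 + 0.4·0.6148) ≈ 0.3541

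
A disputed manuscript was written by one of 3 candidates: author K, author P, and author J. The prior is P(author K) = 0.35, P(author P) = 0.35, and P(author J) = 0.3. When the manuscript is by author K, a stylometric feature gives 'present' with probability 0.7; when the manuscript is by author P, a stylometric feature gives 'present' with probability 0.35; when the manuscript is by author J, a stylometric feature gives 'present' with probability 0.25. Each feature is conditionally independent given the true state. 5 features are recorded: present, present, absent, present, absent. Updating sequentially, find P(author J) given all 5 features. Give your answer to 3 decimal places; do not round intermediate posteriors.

0.133

After 'present': normaliser = 0.7·0.3500 + 0.35·0.3500 + 0.25·0.3000; P(author K) ≈ 0.5537, P(author P) ≈ 0.2768, P(author J) ≈ 0.1695
After 'present': normaliser = 0.7·0.5537 + 0.35·0.2768 + 0.25·0.1695; P(author K) ≈ 0.7357, P(author P) ≈ 0.1839, P(author J) ≈ 0.0804
After 'absent': normaliser = 0.3·0.7357 + 0.65·0.1839 + 0.75·0.0804; P(author K) ≈ 0.5510, P(author P) ≈ 0.2984, P(author J) ≈ 0.1506
After 'present': normaliser = 0.7·0.5510 + 0.35·0.2984 + 0.25·0.1506; P(author K) ≈ 0.7308, P(author P) ≈ 0.1979, P(author J) ≈ 0.0713
After 'absent': normaliser = 0.3·0.7308 + 0.65·0.1979 + 0.75·0.0713; P(author K) ≈ 0.5462, P(author P) ≈ 0.3205, P(author J) ≈ 0.1333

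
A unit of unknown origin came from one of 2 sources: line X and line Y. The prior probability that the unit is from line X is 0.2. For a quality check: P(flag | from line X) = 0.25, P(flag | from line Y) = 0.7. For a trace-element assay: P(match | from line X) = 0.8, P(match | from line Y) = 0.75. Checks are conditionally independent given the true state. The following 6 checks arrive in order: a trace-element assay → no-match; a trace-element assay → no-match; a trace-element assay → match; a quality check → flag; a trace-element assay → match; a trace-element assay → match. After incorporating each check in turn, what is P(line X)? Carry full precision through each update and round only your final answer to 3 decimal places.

0.065

After a trace-element assay='no-match': P(line X) = 0.2·0.2000 / (0.2·0.2000 + 0.25·0.8000) ≈ 0.1667
After a trace-element assay='no-match': P(line X) = 0.2·0.1667 / (0.2·0.1667 + 0.25·0.8333) ≈ 0.1379
After a trace-element assay='match': P(line X) = 0.8·0.1379 / (0.8·0.1379 + 0.75·0.8621) ≈ 0.1458
After a quality check='flag': P(line X) = 0.25·0.1458 / (0.25·0.1458 + 0.7·0.8542) ≈ 0.0575
After a trace-element assay='match': P(line X) = 0.8·0.0575 / (0.8·0.0575 + 0.75·0.9425) ≈ 0.0610
After a trace-element assay='match': P(line X) = 0.8·0.0610 / (0.8·0.0610 + 0.75·0.9390) ≈ 0.0649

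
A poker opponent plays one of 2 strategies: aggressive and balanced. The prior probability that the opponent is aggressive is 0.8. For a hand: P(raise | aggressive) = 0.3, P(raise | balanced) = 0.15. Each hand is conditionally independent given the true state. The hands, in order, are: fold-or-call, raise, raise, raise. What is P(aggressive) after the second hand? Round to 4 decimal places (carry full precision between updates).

After 'fold-or-call': P(aggressive) = 0.7·0.8000 / (0.7·0.8000 + 0.85·0.2000) ≈ 0.7671
After 'raise': P(aggressive) = 0.3·0.7671 / (0.3·0.7671 + 0.15·0.2329) ≈ 0.8682

0.8682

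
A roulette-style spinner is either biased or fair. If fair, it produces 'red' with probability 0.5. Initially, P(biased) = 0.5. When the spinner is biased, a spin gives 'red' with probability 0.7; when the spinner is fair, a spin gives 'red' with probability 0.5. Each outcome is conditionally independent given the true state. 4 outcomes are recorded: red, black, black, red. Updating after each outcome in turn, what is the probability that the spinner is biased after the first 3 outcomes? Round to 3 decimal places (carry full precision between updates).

Each posterior becomes the prior for the next update.
After 'red': P(biased) = 0.7·0.5000 / (0.7·0.5000 + 0.5·0.5000) ≈ 0.5833
After 'black': P(biased) = 0.3·0.5833 / (0.3·0.5833 + 0.5·0.4167) ≈ 0.4565
After 'black': P(biased) = 0.3·0.4565 / (0.3·0.4565 + 0.5·0.5435) ≈ 0.3351

0.335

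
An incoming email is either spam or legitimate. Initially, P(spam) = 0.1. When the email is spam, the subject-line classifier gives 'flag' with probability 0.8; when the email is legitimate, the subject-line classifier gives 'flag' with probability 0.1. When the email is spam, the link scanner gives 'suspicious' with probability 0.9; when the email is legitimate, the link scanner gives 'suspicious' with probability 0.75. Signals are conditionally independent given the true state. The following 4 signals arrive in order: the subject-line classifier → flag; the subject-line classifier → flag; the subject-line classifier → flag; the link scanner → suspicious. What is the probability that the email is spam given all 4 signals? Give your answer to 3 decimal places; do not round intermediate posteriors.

After the subject-line classifier='flag': P(spam) = 0.8·0.1000 / (0.8·0.1000 + 0.1·0.9000) ≈ 0.4706
After the subject-line classifier='flag': P(spam) = 0.8·0.4706 / (0.8·0.4706 + 0.1·0.5294) ≈ 0.8767
After the subject-line classifier='flag': P(spam) = 0.8·0.8767 / (0.8·0.8767 + 0.1·0.1233) ≈ 0.9827
After the link scanner='suspicious': P(spam) = 0.9·0.9827 / (0.9·0.9827 + 0.75·0.0173) ≈ 0.9856

0.986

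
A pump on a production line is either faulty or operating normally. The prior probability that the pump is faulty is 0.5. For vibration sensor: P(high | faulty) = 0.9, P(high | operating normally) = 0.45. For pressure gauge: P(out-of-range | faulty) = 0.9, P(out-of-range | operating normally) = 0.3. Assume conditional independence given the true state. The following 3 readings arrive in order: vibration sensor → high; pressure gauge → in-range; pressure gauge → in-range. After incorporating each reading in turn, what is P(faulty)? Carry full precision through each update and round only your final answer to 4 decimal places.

After vibration sensor='high': P(faulty) = 0.9·0.5000 / (0.9·0.5000 + 0.45·0.5000) ≈ 0.6667
After pressure gauge='in-range': P(faulty) = 0.1·0.6667 / (0.1·0.6667 + 0.7·0.3333) ≈ 0.2222
After pressure gauge='in-range': P(faulty) = 0.1·0.2222 / (0.1·0.2222 + 0.7·0.7778) ≈ 0.0392

0.0392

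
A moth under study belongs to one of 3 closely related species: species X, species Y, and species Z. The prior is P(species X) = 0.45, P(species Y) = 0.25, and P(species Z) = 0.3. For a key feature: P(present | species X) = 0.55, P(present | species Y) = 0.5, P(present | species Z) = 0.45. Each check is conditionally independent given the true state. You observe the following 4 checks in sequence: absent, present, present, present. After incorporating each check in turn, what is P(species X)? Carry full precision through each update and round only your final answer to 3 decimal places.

After 'absent': normaliser = 0.45·0.4500 + 0.5·0.2500 + 0.55·0.3000; P(species X) ≈ 0.4112, P(species Y) ≈ 0.2538, P(species Z) ≈ 0.3350
After 'present': normaliser = 0.55·0.4112 + 0.5·0.2538 + 0.45·0.3350; P(species X) ≈ 0.4489, P(species Y) ≈ 0.2519, P(species Z) ≈ 0.2992
After 'present': normaliser = 0.55·0.4489 + 0.5·0.2519 + 0.45·0.2992; P(species X) ≈ 0.4865, P(species Y) ≈ 0.2482, P(species Z) ≈ 0.2653
After 'present': normaliser = 0.55·0.4865 + 0.5·0.2482 + 0.45·0.2653; P(species X) ≈ 0.5235, P(species Y) ≈ 0.2428, P(species Z) ≈ 0.2336

0.524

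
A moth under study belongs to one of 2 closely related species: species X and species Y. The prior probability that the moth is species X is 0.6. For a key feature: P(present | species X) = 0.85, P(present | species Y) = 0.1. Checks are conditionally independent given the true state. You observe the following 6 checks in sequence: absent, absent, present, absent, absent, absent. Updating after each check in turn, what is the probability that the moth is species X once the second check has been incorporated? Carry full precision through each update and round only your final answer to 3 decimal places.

After 'absent': P(species X) = 0.15·0.6000 / (0.15·0.6000 + 0.9·0.4000) ≈ 0.2000
After 'absent': P(species X) = 0.15·0.2000 / (0.15·0.2000 + 0.9·0.8000) ≈ 0.0400

0.040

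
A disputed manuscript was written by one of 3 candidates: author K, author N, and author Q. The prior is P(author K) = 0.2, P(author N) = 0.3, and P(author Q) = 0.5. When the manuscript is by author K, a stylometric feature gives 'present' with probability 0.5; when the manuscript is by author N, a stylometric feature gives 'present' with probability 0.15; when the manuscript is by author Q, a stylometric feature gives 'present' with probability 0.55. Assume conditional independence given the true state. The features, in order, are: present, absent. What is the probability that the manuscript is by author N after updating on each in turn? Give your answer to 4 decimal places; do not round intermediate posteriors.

After 'present': normaliser = 0.5·0.2000 + 0.15·0.3000 + 0.55·0.5000; P(author K) ≈ 0.2381, P(author N) ≈ 0.1071, P(author Q) ≈ 0.6548
After 'absent': normaliser = 0.5·0.2381 + 0.85·0.1071 + 0.45·0.6548; P(author K) ≈ 0.2358, P(author N) ≈ 0.1804, P(author Q) ≈ 0.5837

0.1804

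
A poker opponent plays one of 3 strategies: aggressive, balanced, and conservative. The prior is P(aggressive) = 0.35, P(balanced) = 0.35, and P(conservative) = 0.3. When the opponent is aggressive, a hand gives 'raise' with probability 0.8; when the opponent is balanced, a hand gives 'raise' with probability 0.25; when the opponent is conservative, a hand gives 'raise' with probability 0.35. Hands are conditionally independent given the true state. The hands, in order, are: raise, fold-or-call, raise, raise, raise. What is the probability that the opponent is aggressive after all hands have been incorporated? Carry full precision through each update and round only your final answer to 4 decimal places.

After 'raise': normaliser = 0.8·0.3500 + 0.25·0.3500 + 0.35·0.3000; P(aggressive) ≈ 0.5926, P(balanced) ≈ 0.1852, P(conservative) ≈ 0.2222
After 'fold-or-call': normaliser = 0.2·0.5926 + 0.75·0.1852 + 0.65·0.2222; P(aggressive) ≈ 0.2949, P(balanced) ≈ 0.3456, P(conservative) ≈ 0.3594
After 'raise': normaliser = 0.8·0.2949 + 0.25·0.3456 + 0.35·0.3594; P(aggressive) ≈ 0.5265, P(balanced) ≈ 0.1928, P(conservative) ≈ 0.2807
After 'raise': normaliser = 0.8·0.5265 + 0.25·0.1928 + 0.35·0.2807; P(aggressive) ≈ 0.7420, P(balanced) ≈ 0.0849, P(conservative) ≈ 0.1731
After 'raise': normaliser = 0.8·0.7420 + 0.25·0.0849 + 0.35·0.1731; P(aggressive) ≈ 0.8789, P(balanced) ≈ 0.0314, P(conservative) ≈ 0.0897

0.8789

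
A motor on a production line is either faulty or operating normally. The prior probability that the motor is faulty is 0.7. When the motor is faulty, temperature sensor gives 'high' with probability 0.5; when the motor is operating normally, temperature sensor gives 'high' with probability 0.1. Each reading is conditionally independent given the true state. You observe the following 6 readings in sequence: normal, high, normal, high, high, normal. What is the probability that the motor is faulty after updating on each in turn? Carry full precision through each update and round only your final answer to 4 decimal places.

0.9804

After 'normal': P(faulty) = 0.5·0.7000 / (0.5·0.7000 + 0.9·0.3000) ≈ 0.5645
After 'high': P(faulty) = 0.5·0.5645 / (0.5·0.5645 + 0.1·0.4355) ≈ 0.8663
After 'normal': P(faulty) = 0.5·0.8663 / (0.5·0.8663 + 0.9·0.1337) ≈ 0.7826
After 'high': P(faulty) = 0.5·0.7826 / (0.5·0.7826 + 0.1·0.2174) ≈ 0.9474
After 'high': P(faulty) = 0.5·0.9474 / (0.5·0.9474 + 0.1·0.0526) ≈ 0.9890
After 'normal': P(faulty) = 0.5·0.9890 / (0.5·0.9890 + 0.9·0.0110) ≈ 0.9804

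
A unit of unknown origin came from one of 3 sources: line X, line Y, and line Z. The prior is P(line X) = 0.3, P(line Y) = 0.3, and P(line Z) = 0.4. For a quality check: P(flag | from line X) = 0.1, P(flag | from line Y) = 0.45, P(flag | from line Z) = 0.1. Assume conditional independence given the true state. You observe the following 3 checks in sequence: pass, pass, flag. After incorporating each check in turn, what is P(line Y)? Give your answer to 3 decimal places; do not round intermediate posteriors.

After 'pass': normaliser = 0.9·0.3000 + 0.55·0.3000 + 0.9·0.4000; P(line X) ≈ 0.3396, P(line Y) ≈ 0.2075, P(line Z) ≈ 0.4528
After 'pass': normaliser = 0.9·0.3396 + 0.55·0.2075 + 0.9·0.4528; P(line X) ≈ 0.3694, P(line Y) ≈ 0.1380, P(line Z) ≈ 0.4926
After 'flag': normaliser = 0.1·0.3694 + 0.45·0.1380 + 0.1·0.4926; P(line X) ≈ 0.2491, P(line Y) ≈ 0.4187, P(line Z) ≈ 0.3322

0.419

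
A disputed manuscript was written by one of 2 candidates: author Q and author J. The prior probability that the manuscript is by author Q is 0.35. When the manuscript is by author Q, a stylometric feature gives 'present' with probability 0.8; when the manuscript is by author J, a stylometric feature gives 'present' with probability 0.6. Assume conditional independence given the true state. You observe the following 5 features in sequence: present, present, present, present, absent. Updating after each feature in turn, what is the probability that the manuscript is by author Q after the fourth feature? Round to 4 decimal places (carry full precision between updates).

0.6299

Apply Bayes' rule sequentially, carrying P(author Q) forward.
After 'present': P(author Q) = 0.8·0.3500 / (0.8·0.3500 + 0.6·0.6500) ≈ 0.4179
After 'present': P(author Q) = 0.8·0.4179 / (0.8·0.4179 + 0.6·0.5821) ≈ 0.4891
After 'present': P(author Q) = 0.8·0.4891 / (0.8·0.4891 + 0.6·0.5109) ≈ 0.5607
After 'present': P(author Q) = 0.8·0.5607 / (0.8·0.5607 + 0.6·0.4393) ≈ 0.6299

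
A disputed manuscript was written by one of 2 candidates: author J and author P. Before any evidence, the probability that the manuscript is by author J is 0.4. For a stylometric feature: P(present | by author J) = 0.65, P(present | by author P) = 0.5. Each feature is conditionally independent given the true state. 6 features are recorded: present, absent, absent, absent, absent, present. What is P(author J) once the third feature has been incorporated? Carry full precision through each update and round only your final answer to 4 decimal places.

0.2981

After 'present': P(author J) = 0.65·0.4000 / (0.65·0.4000 + 0.5·0.6000) ≈ 0.4643
After 'absent': P(author J) = 0.35·0.4643 / (0.35·0.4643 + 0.5·0.5357) ≈ 0.3776
After 'absent': P(author J) = 0.35·0.3776 / (0.35·0.3776 + 0.5·0.6224) ≈ 0.2981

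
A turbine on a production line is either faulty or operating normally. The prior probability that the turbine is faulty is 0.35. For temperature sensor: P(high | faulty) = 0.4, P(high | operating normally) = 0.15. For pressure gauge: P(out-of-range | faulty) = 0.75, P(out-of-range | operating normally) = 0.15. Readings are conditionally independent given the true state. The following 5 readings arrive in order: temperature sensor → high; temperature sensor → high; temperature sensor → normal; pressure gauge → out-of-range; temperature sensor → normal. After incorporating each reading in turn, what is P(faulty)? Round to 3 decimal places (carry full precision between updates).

0.905

After temperature sensor='high': P(faulty) = 0.4·0.3500 / (0.4·0.3500 + 0.15·0.6500) ≈ 0.5895
After temperature sensor='high': P(faulty) = 0.4·0.5895 / (0.4·0.5895 + 0.15·0.4105) ≈ 0.7929
After temperature sensor='normal': P(faulty) = 0.6·0.7929 / (0.6·0.7929 + 0.85·0.2071) ≈ 0.7299
After pressure gauge='out-of-range': P(faulty) = 0.75·0.7299 / (0.75·0.7299 + 0.15·0.2701) ≈ 0.9311
After temperature sensor='normal': P(faulty) = 0.6·0.9311 / (0.6·0.9311 + 0.85·0.0689) ≈ 0.9051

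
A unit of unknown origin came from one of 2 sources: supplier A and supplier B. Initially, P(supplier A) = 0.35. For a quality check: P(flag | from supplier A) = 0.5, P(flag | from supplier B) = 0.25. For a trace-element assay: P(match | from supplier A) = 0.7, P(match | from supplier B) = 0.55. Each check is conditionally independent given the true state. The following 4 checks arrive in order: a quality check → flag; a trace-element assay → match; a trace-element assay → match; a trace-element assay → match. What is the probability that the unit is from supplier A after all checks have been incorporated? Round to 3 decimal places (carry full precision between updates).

0.689

After a quality check='flag': P(supplier A) = 0.5·0.3500 / (0.5·0.3500 + 0.25·0.6500) ≈ 0.5185
After a trace-element assay='match': P(supplier A) = 0.7·0.5185 / (0.7·0.5185 + 0.55·0.4815) ≈ 0.5782
After a trace-element assay='match': P(supplier A) = 0.7·0.5782 / (0.7·0.5782 + 0.55·0.4218) ≈ 0.6356
After a trace-element assay='match': P(supplier A) = 0.7·0.6356 / (0.7·0.6356 + 0.55·0.3644) ≈ 0.6895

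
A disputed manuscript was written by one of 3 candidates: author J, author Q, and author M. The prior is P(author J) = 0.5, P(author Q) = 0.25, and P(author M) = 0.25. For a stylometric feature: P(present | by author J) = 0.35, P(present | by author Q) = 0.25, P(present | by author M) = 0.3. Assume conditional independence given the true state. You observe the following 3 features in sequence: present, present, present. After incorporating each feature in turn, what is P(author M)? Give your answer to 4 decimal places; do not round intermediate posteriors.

Each posterior becomes the prior for the next update.
After 'present': normaliser = 0.35·0.5000 + 0.25·0.2500 + 0.3·0.2500; P(author J) ≈ 0.5600, P(author Q) ≈ 0.2000, P(author M) ≈ 0.2400
After 'present': normaliser = 0.35·0.5600 + 0.25·0.2000 + 0.3·0.2400; P(author J) ≈ 0.6164, P(author Q) ≈ 0.1572, P(author M) ≈ 0.2264
After 'present': normaliser = 0.35·0.6164 + 0.25·0.1572 + 0.3·0.2264; P(author J) ≈ 0.6680, P(author Q) ≈ 0.1217, P(author M) ≈ 0.2103

0.2103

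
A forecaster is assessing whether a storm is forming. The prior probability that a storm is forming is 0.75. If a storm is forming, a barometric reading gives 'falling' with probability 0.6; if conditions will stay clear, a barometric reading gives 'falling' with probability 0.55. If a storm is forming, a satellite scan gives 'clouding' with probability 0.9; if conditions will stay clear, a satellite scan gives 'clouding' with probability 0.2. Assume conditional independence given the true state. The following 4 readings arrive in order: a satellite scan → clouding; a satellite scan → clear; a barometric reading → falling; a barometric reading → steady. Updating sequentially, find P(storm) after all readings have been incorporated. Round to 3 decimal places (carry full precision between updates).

After a satellite scan='clouding': P(storm) = 0.9·0.7500 / (0.9·0.7500 + 0.2·0.2500) ≈ 0.9310
After a satellite scan='clear': P(storm) = 0.1·0.9310 / (0.1·0.9310 + 0.8·0.0690) ≈ 0.6279
After a barometric reading='falling': P(storm) = 0.6·0.6279 / (0.6·0.6279 + 0.55·0.3721) ≈ 0.6480
After a barometric reading='steady': P(storm) = 0.4·0.6480 / (0.4·0.6480 + 0.45·0.3520) ≈ 0.6207

0.621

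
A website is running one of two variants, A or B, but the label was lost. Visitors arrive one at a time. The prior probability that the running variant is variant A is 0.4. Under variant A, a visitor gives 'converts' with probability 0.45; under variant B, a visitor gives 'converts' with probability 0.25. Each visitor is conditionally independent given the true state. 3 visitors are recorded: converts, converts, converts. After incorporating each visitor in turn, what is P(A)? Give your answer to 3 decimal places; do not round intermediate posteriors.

0.795

Each posterior becomes the prior for the next update.
After 'converts': P(A) = 0.45·0.4000 / (0.45·0.4000 + 0.25·0.6000) ≈ 0.5455
After 'converts': P(A) = 0.45·0.5455 / (0.45·0.5455 + 0.25·0.4545) ≈ 0.6835
After 'converts': P(A) = 0.45·0.6835 / (0.45·0.6835 + 0.25·0.3165) ≈ 0.7954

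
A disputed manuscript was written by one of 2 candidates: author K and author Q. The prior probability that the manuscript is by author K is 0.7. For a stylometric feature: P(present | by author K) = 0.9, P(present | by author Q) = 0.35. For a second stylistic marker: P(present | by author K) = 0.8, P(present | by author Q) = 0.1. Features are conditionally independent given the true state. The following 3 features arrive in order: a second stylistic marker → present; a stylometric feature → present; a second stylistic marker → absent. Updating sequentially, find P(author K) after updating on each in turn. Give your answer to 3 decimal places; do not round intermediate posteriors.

After a second stylistic marker='present': P(author K) = 0.8·0.7000 / (0.8·0.7000 + 0.1·0.3000) ≈ 0.9492
After a stylometric feature='present': P(author K) = 0.9·0.9492 / (0.9·0.9492 + 0.35·0.0508) ≈ 0.9796
After a second stylistic marker='absent': P(author K) = 0.2·0.9796 / (0.2·0.9796 + 0.9·0.0204) ≈ 0.9143

0.914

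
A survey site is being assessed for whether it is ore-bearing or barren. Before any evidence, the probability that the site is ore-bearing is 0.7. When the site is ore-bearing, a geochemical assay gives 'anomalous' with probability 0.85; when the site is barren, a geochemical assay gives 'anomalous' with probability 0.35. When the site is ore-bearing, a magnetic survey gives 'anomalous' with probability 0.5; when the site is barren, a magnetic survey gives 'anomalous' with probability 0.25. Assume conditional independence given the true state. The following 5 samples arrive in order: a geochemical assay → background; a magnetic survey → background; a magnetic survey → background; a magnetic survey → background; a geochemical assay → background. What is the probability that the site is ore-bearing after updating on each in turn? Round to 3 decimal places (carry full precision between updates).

0.036

After a geochemical assay='background': P(ore) = 0.15·0.7000 / (0.15·0.7000 + 0.65·0.3000) ≈ 0.3500
After a magnetic survey='background': P(ore) = 0.5·0.3500 / (0.5·0.3500 + 0.75·0.6500) ≈ 0.2642
After a magnetic survey='background': P(ore) = 0.5·0.2642 / (0.5·0.2642 + 0.75·0.7358) ≈ 0.1931
After a magnetic survey='background': P(ore) = 0.5·0.1931 / (0.5·0.1931 + 0.75·0.8069) ≈ 0.1376
After a geochemical assay='background': P(ore) = 0.15·0.1376 / (0.15·0.1376 + 0.65·0.8624) ≈ 0.0355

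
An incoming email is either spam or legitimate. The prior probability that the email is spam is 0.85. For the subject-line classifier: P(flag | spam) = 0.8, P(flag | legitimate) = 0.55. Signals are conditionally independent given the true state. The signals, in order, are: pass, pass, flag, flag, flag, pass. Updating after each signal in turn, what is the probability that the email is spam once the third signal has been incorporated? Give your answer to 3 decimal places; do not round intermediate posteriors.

After 'pass': P(spam) = 0.2·0.8500 / (0.2·0.8500 + 0.45·0.1500) ≈ 0.7158
After 'pass': P(spam) = 0.2·0.7158 / (0.2·0.7158 + 0.45·0.2842) ≈ 0.5282
After 'flag': P(spam) = 0.8·0.5282 / (0.8·0.5282 + 0.55·0.4718) ≈ 0.6195

0.620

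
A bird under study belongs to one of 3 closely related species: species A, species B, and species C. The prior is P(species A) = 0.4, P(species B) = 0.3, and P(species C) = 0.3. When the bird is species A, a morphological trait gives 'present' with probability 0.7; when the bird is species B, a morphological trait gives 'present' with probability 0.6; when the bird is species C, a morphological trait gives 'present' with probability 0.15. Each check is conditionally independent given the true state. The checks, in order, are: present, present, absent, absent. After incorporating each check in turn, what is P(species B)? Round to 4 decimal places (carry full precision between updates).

After 'present': normaliser = 0.7·0.4000 + 0.6·0.3000 + 0.15·0.3000; P(species A) ≈ 0.5545, P(species B) ≈ 0.3564, P(species C) ≈ 0.0891
After 'present': normaliser = 0.7·0.5545 + 0.6·0.3564 + 0.15·0.0891; P(species A) ≈ 0.6307, P(species B) ≈ 0.3475, P(species C) ≈ 0.0217
After 'absent': normaliser = 0.3·0.6307 + 0.4·0.3475 + 0.85·0.0217; P(species A) ≈ 0.5458, P(species B) ≈ 0.4010, P(species C) ≈ 0.0533
After 'absent': normaliser = 0.3·0.5458 + 0.4·0.4010 + 0.85·0.0533; P(species A) ≈ 0.4433, P(species B) ≈ 0.4342, P(species C) ≈ 0.1225

0.4342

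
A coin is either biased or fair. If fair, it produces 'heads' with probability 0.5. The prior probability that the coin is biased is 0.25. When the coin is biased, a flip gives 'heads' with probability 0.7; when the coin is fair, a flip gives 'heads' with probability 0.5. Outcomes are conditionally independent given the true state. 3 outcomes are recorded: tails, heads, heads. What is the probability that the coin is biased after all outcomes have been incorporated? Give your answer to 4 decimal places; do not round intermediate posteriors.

After 'tails': P(biased) = 0.3·0.2500 / (0.3·0.2500 + 0.5·0.7500) ≈ 0.1667
After 'heads': P(biased) = 0.7·0.1667 / (0.7·0.1667 + 0.5·0.8333) ≈ 0.2188
After 'heads': P(biased) = 0.7·0.2188 / (0.7·0.2188 + 0.5·0.7812) ≈ 0.2816

0.2816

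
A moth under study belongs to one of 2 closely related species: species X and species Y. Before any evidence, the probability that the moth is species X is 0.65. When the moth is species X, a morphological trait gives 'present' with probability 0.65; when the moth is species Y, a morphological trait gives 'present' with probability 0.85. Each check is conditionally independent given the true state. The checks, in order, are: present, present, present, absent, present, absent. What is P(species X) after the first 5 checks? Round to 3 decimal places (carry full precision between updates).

Apply Bayes' rule sequentially, carrying P(species X) forward.
After 'present': P(species X) = 0.65·0.6500 / (0.65·0.6500 + 0.85·0.3500) ≈ 0.5868
After 'present': P(species X) = 0.65·0.5868 / (0.65·0.5868 + 0.85·0.4132) ≈ 0.5206
After 'present': P(species X) = 0.65·0.5206 / (0.65·0.5206 + 0.85·0.4794) ≈ 0.4537
After 'absent': P(species X) = 0.35·0.4537 / (0.35·0.4537 + 0.15·0.5463) ≈ 0.6596
After 'present': P(species X) = 0.65·0.6596 / (0.65·0.6596 + 0.85·0.3404) ≈ 0.5971

0.597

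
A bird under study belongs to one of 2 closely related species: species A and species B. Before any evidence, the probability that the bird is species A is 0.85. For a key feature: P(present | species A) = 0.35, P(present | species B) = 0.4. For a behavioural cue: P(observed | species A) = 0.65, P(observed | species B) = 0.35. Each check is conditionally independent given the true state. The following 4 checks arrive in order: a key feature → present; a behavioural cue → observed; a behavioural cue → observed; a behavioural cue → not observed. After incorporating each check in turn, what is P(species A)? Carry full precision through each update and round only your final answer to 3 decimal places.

After a key feature='present': P(species A) = 0.35·0.8500 / (0.35·0.8500 + 0.4·0.1500) ≈ 0.8322
After a behavioural cue='observed': P(species A) = 0.65·0.8322 / (0.65·0.8322 + 0.35·0.1678) ≈ 0.9020
After a behavioural cue='observed': P(species A) = 0.65·0.9020 / (0.65·0.9020 + 0.35·0.0980) ≈ 0.9448
After a behavioural cue='not observed': P(species A) = 0.35·0.9448 / (0.35·0.9448 + 0.65·0.0552) ≈ 0.9020

0.902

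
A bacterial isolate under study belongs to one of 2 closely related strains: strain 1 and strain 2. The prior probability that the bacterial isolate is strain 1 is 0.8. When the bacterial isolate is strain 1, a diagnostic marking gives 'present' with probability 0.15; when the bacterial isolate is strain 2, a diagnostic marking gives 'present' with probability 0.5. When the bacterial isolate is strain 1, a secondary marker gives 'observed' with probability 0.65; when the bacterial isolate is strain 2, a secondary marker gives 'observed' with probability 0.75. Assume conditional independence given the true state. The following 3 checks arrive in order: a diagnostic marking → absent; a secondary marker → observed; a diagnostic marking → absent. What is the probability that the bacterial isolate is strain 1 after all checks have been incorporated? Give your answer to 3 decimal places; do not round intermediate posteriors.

After a diagnostic marking='absent': P(strain 1) = 0.85·0.8000 / (0.85·0.8000 + 0.5·0.2000) ≈ 0.8718
After a secondary marker='observed': P(strain 1) = 0.65·0.8718 / (0.65·0.8718 + 0.75·0.1282) ≈ 0.8549
After a diagnostic marking='absent': P(strain 1) = 0.85·0.8549 / (0.85·0.8549 + 0.5·0.1451) ≈ 0.9092

0.909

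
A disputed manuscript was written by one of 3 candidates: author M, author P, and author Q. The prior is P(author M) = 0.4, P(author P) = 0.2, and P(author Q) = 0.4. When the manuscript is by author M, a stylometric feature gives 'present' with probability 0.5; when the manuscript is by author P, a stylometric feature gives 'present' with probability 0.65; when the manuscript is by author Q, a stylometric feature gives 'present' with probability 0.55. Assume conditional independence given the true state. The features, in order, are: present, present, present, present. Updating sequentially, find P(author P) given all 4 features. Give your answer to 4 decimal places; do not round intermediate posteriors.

Each posterior becomes the prior for the next update.
After 'present': normaliser = 0.5·0.4000 + 0.65·0.2000 + 0.55·0.4000; P(author M) ≈ 0.3636, P(author P) ≈ 0.2364, P(author Q) ≈ 0.4000
After 'present': normaliser = 0.5·0.3636 + 0.65·0.2364 + 0.55·0.4000; P(author M) ≈ 0.3273, P(author P) ≈ 0.2766, P(author Q) ≈ 0.3961
After 'present': normaliser = 0.5·0.3273 + 0.65·0.2766 + 0.55·0.3961; P(author M) ≈ 0.2916, P(author P) ≈ 0.3203, P(author Q) ≈ 0.3881
After 'present': normaliser = 0.5·0.2916 + 0.65·0.3203 + 0.55·0.3881; P(author M) ≈ 0.2569, P(author P) ≈ 0.3669, P(author Q) ≈ 0.3762

0.3669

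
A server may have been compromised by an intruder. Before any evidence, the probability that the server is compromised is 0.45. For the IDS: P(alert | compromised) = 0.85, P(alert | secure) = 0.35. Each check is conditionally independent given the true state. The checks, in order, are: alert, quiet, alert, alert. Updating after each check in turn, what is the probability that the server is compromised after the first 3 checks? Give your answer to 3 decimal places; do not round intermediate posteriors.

0.527

Apply Bayes' rule sequentially, carrying P(compromised) forward.
After 'alert': P(compromised) = 0.85·0.4500 / (0.85·0.4500 + 0.35·0.5500) ≈ 0.6652
After 'quiet': P(compromised) = 0.15·0.6652 / (0.15·0.6652 + 0.65·0.3348) ≈ 0.3144
After 'alert': P(compromised) = 0.85·0.3144 / (0.85·0.3144 + 0.35·0.6856) ≈ 0.5269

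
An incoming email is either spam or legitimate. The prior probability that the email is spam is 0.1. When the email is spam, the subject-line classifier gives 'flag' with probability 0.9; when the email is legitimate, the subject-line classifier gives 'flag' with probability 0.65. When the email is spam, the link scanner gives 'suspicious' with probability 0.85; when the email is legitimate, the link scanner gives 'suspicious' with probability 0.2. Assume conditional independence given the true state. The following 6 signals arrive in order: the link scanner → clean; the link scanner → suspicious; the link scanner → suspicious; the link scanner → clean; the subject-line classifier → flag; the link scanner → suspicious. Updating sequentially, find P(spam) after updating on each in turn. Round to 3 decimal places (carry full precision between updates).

0.293

After the link scanner='clean': P(spam) = 0.15·0.1000 / (0.15·0.1000 + 0.8·0.9000) ≈ 0.0204
After the link scanner='suspicious': P(spam) = 0.85·0.0204 / (0.85·0.0204 + 0.2·0.9796) ≈ 0.0813
After the link scanner='suspicious': P(spam) = 0.85·0.0813 / (0.85·0.0813 + 0.2·0.9187) ≈ 0.2734
After the link scanner='clean': P(spam) = 0.15·0.2734 / (0.15·0.2734 + 0.8·0.7266) ≈ 0.0659
After the subject-line classifier='flag': P(spam) = 0.9·0.0659 / (0.9·0.0659 + 0.65·0.9341) ≈ 0.0890
After the link scanner='suspicious': P(spam) = 0.85·0.0890 / (0.85·0.0890 + 0.2·0.9110) ≈ 0.2934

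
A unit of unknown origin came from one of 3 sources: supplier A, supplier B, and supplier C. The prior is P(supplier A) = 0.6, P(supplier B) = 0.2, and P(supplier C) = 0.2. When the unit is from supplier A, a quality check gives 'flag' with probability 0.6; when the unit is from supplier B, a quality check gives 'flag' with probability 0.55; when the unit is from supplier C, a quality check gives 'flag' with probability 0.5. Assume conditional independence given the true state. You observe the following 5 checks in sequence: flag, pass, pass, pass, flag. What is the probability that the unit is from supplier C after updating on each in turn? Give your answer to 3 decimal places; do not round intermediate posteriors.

0.244

After 'flag': normaliser = 0.6·0.6000 + 0.55·0.2000 + 0.5·0.2000; P(supplier A) ≈ 0.6316, P(supplier B) ≈ 0.1930, P(supplier C) ≈ 0.1754
After 'pass': normaliser = 0.4·0.6316 + 0.45·0.1930 + 0.5·0.1754; P(supplier A) ≈ 0.5914, P(supplier B) ≈ 0.2033, P(supplier C) ≈ 0.2053
After 'pass': normaliser = 0.4·0.5914 + 0.45·0.2033 + 0.5·0.2053; P(supplier A) ≈ 0.5492, P(supplier B) ≈ 0.2124, P(supplier C) ≈ 0.2384
After 'pass': normaliser = 0.4·0.5492 + 0.45·0.2124 + 0.5·0.2384; P(supplier A) ≈ 0.5057, P(supplier B) ≈ 0.2200, P(supplier C) ≈ 0.2743
After 'flag': normaliser = 0.6·0.5057 + 0.55·0.2200 + 0.5·0.2743; P(supplier A) ≈ 0.5403, P(supplier B) ≈ 0.2155, P(supplier C) ≈ 0.2443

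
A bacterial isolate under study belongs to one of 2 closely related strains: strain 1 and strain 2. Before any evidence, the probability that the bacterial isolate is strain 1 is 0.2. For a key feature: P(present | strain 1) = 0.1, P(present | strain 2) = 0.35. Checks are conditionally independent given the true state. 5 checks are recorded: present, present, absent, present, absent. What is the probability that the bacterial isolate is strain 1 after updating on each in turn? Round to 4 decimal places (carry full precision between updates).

0.0111

After 'present': P(strain 1) = 0.1·0.2000 / (0.1·0.2000 + 0.35·0.8000) ≈ 0.0667
After 'present': P(strain 1) = 0.1·0.0667 / (0.1·0.0667 + 0.35·0.9333) ≈ 0.0200
After 'absent': P(strain 1) = 0.9·0.0200 / (0.9·0.0200 + 0.65·0.9800) ≈ 0.0275
After 'present': P(strain 1) = 0.1·0.0275 / (0.1·0.0275 + 0.35·0.9725) ≈ 0.0080
After 'absent': P(strain 1) = 0.9·0.0080 / (0.9·0.0080 + 0.65·0.9920) ≈ 0.0111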